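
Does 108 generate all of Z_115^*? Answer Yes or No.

115 = 5 · 23 is a product of two distinct odd primes, so (Z/115Z)^× ≅ (Z/5Z)^× × (Z/23Z)^× is not cyclic.
No primitive root modulo 115 exists; in particular 108 is not one.

No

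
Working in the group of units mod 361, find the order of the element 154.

ord(154) | φ(361) = φ(19^2) = 19·(19−1) = 342 = 2 · 3^2 · 19.
Divisors of 342: 1, 2, 3, 6, 9, 18, 19, 38, 57, 114, 171, 342.
Compute 154^d (mod 361) for the divisors d until we hit 1:
154^1 ≡ 154 (mod 361)
154^2 ≡ 251 (mod 361)
154^3 ≡ 27 (mod 361)
154^6 ≡ 7 (mod 361)
154^9 ≡ 189 (mod 361)
154^18 ≡ 343 (mod 361)
154^19 ≡ 116 (mod 361)
154^38 ≡ 99 (mod 361)
154^57 ≡ 293 (mod 361)
154^114 ≡ 292 (mod 361)
154^171 ≡ 360 (mod 361)
154^342 ≡ 1 (mod 361) ✓
The smallest such exponent is 342, so the order of 154 is 342.

342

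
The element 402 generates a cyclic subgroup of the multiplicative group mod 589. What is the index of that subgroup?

ord(402) | φ(589) = φ(19·31) = (19−1)·(31−1) = 18·30 = 540 = 2^2 · 3^3 · 5.
Divisors of 540: 1, 2, 3, 4, 5, 6, 9, 10, 12, 15, 18, 20, 27, 30, 36, 45, 54, 60, 90, 108, 135, 180, 270, 540.
Test each divisor d:
402^1 ≡ 402 (mod 589)
402^2 ≡ 218 (mod 589)
402^3 ≡ 464 (mod 589)
402^4 ≡ 404 (mod 589)
402^5 ≡ 433 (mod 589)
402^6 ≡ 311 (mod 589)
402^9 ≡ 588 (mod 589)
402^10 ≡ 187 (mod 589)
402^12 ≡ 125 (mod 589)
402^15 ≡ 278 (mod 589)
402^18 ≡ 1 (mod 589) ✓
The order of 402 is 18, so the subgroup it generates has 18 elements.
[(Z/589Z)^× : ⟨402⟩] = 540/18 = 30.

30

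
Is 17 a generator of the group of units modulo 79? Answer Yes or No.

φ(79) = 79 − 1 = 78 = 2 · 3 · 13.
17 is a primitive root mod 79 iff 17^(φ(79)/q) ≢ 1 for every prime q | φ(79), i.e. q ∈ {2, 3, 13}.
17^39 ≡ 78 (mod 79)  [q = 2: ≢ 1 ✓]
17^26 ≡ 1 (mod 79)  [q = 3: ≡ 1 ✗]
17^6 ≡ 67 (mod 79)  [q = 13: ≢ 1 ✓]
17^26 ≡ 1 shows ord(17) | 26, strictly less than φ(79); not a primitive root.

No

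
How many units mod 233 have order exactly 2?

1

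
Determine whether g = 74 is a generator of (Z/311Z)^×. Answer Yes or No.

Yes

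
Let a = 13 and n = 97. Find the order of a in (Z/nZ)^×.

96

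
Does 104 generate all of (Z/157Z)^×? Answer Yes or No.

φ(157) = 157 − 1 = 156 = 2^2 · 3 · 13.
Test 104^(156/q) mod 157 for each prime factor q of 156:
104^78 ≡ 156 (mod 157)  [q = 2: ≢ 1 ✓]
104^52 ≡ 144 (mod 157)  [q = 3: ≢ 1 ✓]
104^12 ≡ 75 (mod 157)  [q = 13: ≢ 1 ✓]
All checks pass, so 104 has order 156 and is a primitive root modulo 157.

Yes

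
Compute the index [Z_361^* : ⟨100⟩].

2

The order of 100 must divide φ(361) = φ(19^2) = 19·(19−1) = 342 = 2 · 3^2 · 19.
Divisors of 342: 1, 2, 3, 6, 9, 18, 19, 38, 57, 114, 171, 342.
Compute 100^d (mod 361) for the divisors d until we hit 1:
100^1 ≡ 100
100^2 ≡ 253
100^3 ≡ 30
100^6 ≡ 178
100^9 ≡ 286
100^18 ≡ 210
100^19 ≡ 62
100^38 ≡ 234
100^57 ≡ 68
100^114 ≡ 292
100^171 ≡ 1
The order of 100 is 171, so the subgroup it generates has 171 elements.
Index = |(Z/361Z)^×| / |⟨100⟩| = 342 / 171 = 2.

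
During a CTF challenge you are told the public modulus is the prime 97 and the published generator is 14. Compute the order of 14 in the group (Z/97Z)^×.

96

Since 14 ∈ (Z/97Z)^×, its order divides φ(97) = 97 − 1 = 96 = 2^5 · 3.
Divisors of 96: 1, 2, 3, 4, 6, 8, 12, 16, 24, 32, 48, 96.
Evaluate successive powers at the divisors of 96:
14^1 ≡ 14 (mod 97)
14^2 ≡ 2 (mod 97)
14^3 ≡ 28 (mod 97)
14^4 ≡ 4 (mod 97)
14^6 ≡ 8 (mod 97)
14^8 ≡ 16 (mod 97)
14^12 ≡ 64 (mod 97)
14^16 ≡ 62 (mod 97)
14^24 ≡ 22 (mod 97)
14^32 ≡ 61 (mod 97)
14^48 ≡ 96 (mod 97)
14^96 ≡ 1 (mod 97) ✓
So ord_97(14) = 96.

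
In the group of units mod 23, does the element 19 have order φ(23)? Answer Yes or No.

φ(23) = 23 − 1 = 22 = 2 · 11.
19 is a primitive root mod 23 iff 19^(φ(23)/q) ≢ 1 for every prime q | φ(23), i.e. q ∈ {2, 11}.
19^11 ≡ 22 (mod 23)  [q = 2: ≢ 1 ✓]
19^2 ≡ 16 (mod 23)  [q = 11: ≢ 1 ✓]
Every test exponent gives a nontrivial residue, hence 19 generates the full group.

Yes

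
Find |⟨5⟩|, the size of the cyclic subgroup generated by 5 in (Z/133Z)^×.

18

The order of 5 must divide φ(133) = φ(7·19) = (7−1)·(19−1) = 6·18 = 108 = 2^2 · 3^3.
Divisors of 108: 1, 2, 3, 4, 6, 9, 12, 18, 27, 36, 54, 108.
Evaluate successive powers at the divisors of 108:
5^1 ≡ 5 (mod 133)
5^2 ≡ 25 (mod 133)
5^3 ≡ 125 (mod 133)
5^4 ≡ 93 (mod 133)
5^6 ≡ 64 (mod 133)
5^9 ≡ 20 (mod 133)
5^12 ≡ 106 (mod 133)
5^18 ≡ 1 (mod 133) ✓
Hence ord(5) = 18.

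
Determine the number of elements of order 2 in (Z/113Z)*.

φ(113) = 113 − 1 = 112 = 2^4 · 7.
Since (Z/113Z)^× is cyclic of order 112, the number of elements of order d is φ(d) when d | 112 and 0 otherwise.
2 | 112, and φ(2) = 2 − 1 = 1.

1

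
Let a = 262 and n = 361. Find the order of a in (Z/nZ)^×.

18

By Lagrange's theorem, ord_361(262) divides φ(361) = φ(19^2) = 19·(19−1) = 342 = 2 · 3^2 · 19.
Divisors of 342: 1, 2, 3, 6, 9, 18, 19, 38, 57, 114, 171, 342.
Test each divisor d:
262^1 ≡ 262 (mod 361)
262^2 ≡ 54 (mod 361)
262^3 ≡ 69 (mod 361)
262^6 ≡ 68 (mod 361)
262^9 ≡ 360 (mod 361)
262^18 ≡ 1 (mod 361) ✓
Therefore the multiplicative order of 262 modulo 361 is 18.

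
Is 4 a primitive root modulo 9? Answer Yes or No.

No

φ(9) = φ(3^2) = 3·(3−1) = 6 = 2 · 3.
It suffices to check that the order of 4 is not a proper divisor of 6: compute 4^(6/q) for q ∈ {2, 3}.
4^3 ≡ 1 (mod 9)  [q = 2: ≡ 1 ✗]
4^2 ≡ 7 (mod 9)  [q = 3: ≢ 1 ✓]
The check at q = 2 fails, so 4 generates a proper subgroup.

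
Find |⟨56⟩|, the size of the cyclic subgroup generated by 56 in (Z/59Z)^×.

58

Since 56 ∈ (Z/59Z)^×, its order divides φ(59) = 59 − 1 = 58 = 2 · 29.
Divisors of 58: 1, 2, 29, 58.
Check 56^d mod 59 for each divisor in increasing order:
56^1 ≡ 56 (mod 59)
56^2 ≡ 9 (mod 59)
56^29 ≡ 58 (mod 59)
56^58 ≡ 1 (mod 59) ✓
The smallest such exponent is 58, so the order of 56 is 58.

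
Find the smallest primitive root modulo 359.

φ(359) = 359 − 1 = 358 = 2 · 179.
Test candidates g = 2, 3, … against the prime factors q ∈ {2, 179} of φ(359): g is a generator iff g^(358/q) ≢ 1 for every such q.
g = 2: 2^179 ≡ 1 — hits 1, so not a primitive root.
g = 3: 3^179 ≡ 1 — hits 1, so not a primitive root.
g = 4: 4^179 ≡ 1 — hits 1, so not a primitive root.
g = 5: 5^179 ≡ 1 — hits 1, so not a primitive root.
g = 6: 6^179 ≡ 1 — hits 1, so not a primitive root.
g = 7: 7^179 ≡ 358; 7^2 ≡ 49 — none is 1, so 7 is a primitive root.
Hence the least primitive root of 359 is 7.

7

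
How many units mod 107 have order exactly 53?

52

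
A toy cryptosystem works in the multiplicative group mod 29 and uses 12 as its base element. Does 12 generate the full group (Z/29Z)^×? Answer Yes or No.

φ(29) = 29 − 1 = 28 = 2^2 · 7.
An element g generates (Z/29Z)^× iff g^(28/q) ≢ 1 (mod 29) for each prime q ∈ {2, 7}.
12^14 ≡ 28 (mod 29)  [q = 2: ≢ 1 ✓]
12^4 ≡ 1 (mod 29)  [q = 7: ≡ 1 ✗]
12^4 ≡ 1 shows ord(12) | 4, strictly less than φ(29); not a primitive root.

No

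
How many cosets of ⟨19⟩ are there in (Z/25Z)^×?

Since 19 ∈ (Z/25Z)^×, its order divides φ(25) = φ(5^2) = 5·(5−1) = 20 = 2^2 · 5.
Divisors of 20: 1, 2, 4, 5, 10, 20.
Test each divisor d:
19^1 ≡ 19 (mod 25)
19^2 ≡ 11 (mod 25)
19^4 ≡ 21 (mod 25)
19^5 ≡ 24 (mod 25)
19^10 ≡ 1 (mod 25) ✓
Thus |⟨19⟩| = ord(19) = 10.
The index is φ(25) / ord(19) = 20 / 10 = 2.

2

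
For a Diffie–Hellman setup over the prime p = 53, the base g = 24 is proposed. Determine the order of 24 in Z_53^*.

Since 24 ∈ (Z/53Z)^×, its order divides φ(53) = 53 − 1 = 52 = 2^2 · 13.
Divisors of 52: 1, 2, 4, 13, 26, 52.
Test each divisor d:
24^1 ≡ 24 (mod 53)
24^2 ≡ 46 (mod 53)
24^4 ≡ 49 (mod 53)
24^13 ≡ 1 (mod 53) ✓
Therefore the multiplicative order of 24 modulo 53 is 13.

13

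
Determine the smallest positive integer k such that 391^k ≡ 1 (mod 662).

330

The order of 391 must divide φ(662) = φ(2)·φ(331) = 1·330 = 330 = 2 · 3 · 5 · 11.
Divisors of 330: 1, 2, 3, 5, 6, 10, 11, 15, 22, 30, 33, 55, 66, 110, 165, 330.
Compute 391^d (mod 662) for the divisors d until we hit 1:
391^1 ≡ 391
391^2 ≡ 621
391^3 ≡ 519
391^5 ≡ 567
391^6 ≡ 589
391^10 ≡ 419
391^11 ≡ 315
391^15 ≡ 577
391^22 ≡ 587
391^30 ≡ 605
391^33 ≡ 207
391^55 ≡ 363
391^66 ≡ 481
391^110 ≡ 31
391^165 ≡ 661
391^330 ≡ 1
The smallest such exponent is 330, so the order of 391 is 330.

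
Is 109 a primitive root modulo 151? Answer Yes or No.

φ(151) = 151 − 1 = 150 = 2 · 3 · 5^2.
Test 109^(150/q) mod 151 for each prime factor q of 150:
109^75 ≡ 150 (mod 151)  [q = 2: ≢ 1 ✓]
109^50 ≡ 118 (mod 151)  [q = 3: ≢ 1 ✓]
109^30 ≡ 19 (mod 151)  [q = 5: ≢ 1 ✓]
None equal 1, so ord_151(109) = 150: 109 is a primitive root.

Yes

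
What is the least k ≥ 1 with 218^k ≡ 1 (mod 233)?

116

Since 218 ∈ (Z/233Z)^×, its order divides φ(233) = 233 − 1 = 232 = 2^3 · 29.
Divisors of 232: 1, 2, 4, 8, 29, 58, 116, 232.
Check 218^d mod 233 for each divisor in increasing order:
218^1 ≡ 218 (mod 233)
218^2 ≡ 225 (mod 233)
218^4 ≡ 64 (mod 233)
218^8 ≡ 135 (mod 233)
218^29 ≡ 144 (mod 233)
218^58 ≡ 232 (mod 233)
218^116 ≡ 1 (mod 233) ✓
Therefore the multiplicative order of 218 modulo 233 is 116.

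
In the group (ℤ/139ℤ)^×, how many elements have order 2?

1

φ(139) = 139 − 1 = 138 = 2 · 3 · 23.
(Z/139Z)^× is cyclic (|G| = 138); a cyclic group of order m has exactly φ(d) elements of each order d | m, and none otherwise.
2 | 138, and φ(2) = 2 − 1 = 1.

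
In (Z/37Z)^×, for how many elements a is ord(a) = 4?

2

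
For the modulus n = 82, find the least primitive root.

7

φ(82) = φ(2)·φ(41) = 1·40 = 40 = 2^3 · 5.
Test candidates g = 2, 3, … against the prime factors q ∈ {2, 5} of φ(82): g is a generator iff g^(40/q) ≢ 1 for every such q.
g = 2: gcd(2, 82) = 2 > 1, not a unit — skip.
g = 3: 3^20 ≡ 81; 3^8 ≡ 1 — hits 1, so not a primitive root.
g = 4: gcd(4, 82) = 2 > 1, not a unit — skip.
g = 5: 5^20 ≡ 1 — hits 1, so not a primitive root.
g = 6: gcd(6, 82) = 2 > 1, not a unit — skip.
g = 7: 7^20 ≡ 81; 7^8 ≡ 37 — none is 1, so 7 is a primitive root.
So 7 is the smallest generator of (Z/82Z)^×.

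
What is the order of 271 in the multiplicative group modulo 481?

The order of 271 must divide φ(481) = φ(13·37) = (13−1)·(37−1) = 12·36 = 432 = 2^4 · 3^3.
Divisors of 432: 1, 2, 3, 4, 6, 8, 9, 12, 16, 18, 24, 27, 36, 48, 54, 72, 108, 144, 216, 432.
Compute 271^d (mod 481) for the divisors d until we hit 1:
271^1 ≡ 271 (mod 481)
271^2 ≡ 329 (mod 481)
271^3 ≡ 174 (mod 481)
271^4 ≡ 16 (mod 481)
271^6 ≡ 454 (mod 481)
271^8 ≡ 256 (mod 481)
271^9 ≡ 112 (mod 481)
271^12 ≡ 248 (mod 481)
271^16 ≡ 120 (mod 481)
271^18 ≡ 38 (mod 481)
271^24 ≡ 417 (mod 481)
271^27 ≡ 408 (mod 481)
271^36 ≡ 1 (mod 481) ✓
So ord_481(271) = 36.

36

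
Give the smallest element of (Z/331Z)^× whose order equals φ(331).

φ(331) = 331 − 1 = 330 = 2 · 3 · 5 · 11.
Test candidates g = 2, 3, … against the prime factors q ∈ {2, 3, 5, 11} of φ(331): g is a generator iff g^(330/q) ≢ 1 for every such q.
g = 2: 2^165 ≡ 330; 2^110 ≡ 299; 2^66 ≡ 64; 2^30 ≡ 1 — hits 1, so not a primitive root.
g = 3: 3^165 ≡ 330; 3^110 ≡ 299; 3^66 ≡ 64; 3^30 ≡ 270 — none is 1, so 3 is a primitive root.
The smallest primitive root modulo 331 is 3.

3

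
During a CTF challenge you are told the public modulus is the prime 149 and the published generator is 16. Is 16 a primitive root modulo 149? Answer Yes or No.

φ(149) = 149 − 1 = 148 = 2^2 · 37.
It suffices to check that the order of 16 is not a proper divisor of 148: compute 16^(148/q) for q ∈ {2, 37}.
16^74 ≡ 1 (mod 149)  [q = 2: ≡ 1 ✗]
16^4 ≡ 125 (mod 149)  [q = 37: ≢ 1 ✓]
The check at q = 2 fails, so 16 generates a proper subgroup.

No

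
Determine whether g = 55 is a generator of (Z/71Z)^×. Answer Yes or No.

Yes

φ(71) = 71 − 1 = 70 = 2 · 5 · 7.
55 is a primitive root mod 71 iff 55^(φ(71)/q) ≢ 1 for every prime q | φ(71), i.e. q ∈ {2, 5, 7}.
55^35 ≡ 70 (mod 71)  [q = 2: ≢ 1 ✓]
55^14 ≡ 25 (mod 71)  [q = 5: ≢ 1 ✓]
55^10 ≡ 32 (mod 71)  [q = 7: ≢ 1 ✓]
None equal 1, so ord_71(55) = 70: 55 is a primitive root.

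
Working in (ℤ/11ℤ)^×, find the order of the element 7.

10

ord(7) | φ(11) = 11 − 1 = 10 = 2 · 5.
Divisors of 10: 1, 2, 5, 10.
Compute 7^d (mod 11) for the divisors d until we hit 1:
7^1 ≡ 7 (mod 11)
7^2 ≡ 5 (mod 11)
7^5 ≡ 10 (mod 11)
7^10 ≡ 1 (mod 11) ✓
The smallest such exponent is 10, so the order of 7 is 10.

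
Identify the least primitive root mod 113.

3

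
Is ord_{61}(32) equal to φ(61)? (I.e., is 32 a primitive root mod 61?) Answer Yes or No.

No

φ(61) = 61 − 1 = 60 = 2^2 · 3 · 5.
It suffices to check that the order of 32 is not a proper divisor of 60: compute 32^(60/q) for q ∈ {2, 3, 5}.
32^30 ≡ 60 (mod 61)  [q = 2: ≢ 1 ✓]
32^20 ≡ 13 (mod 61)  [q = 3: ≢ 1 ✓]
32^12 ≡ 1 (mod 61)  [q = 5: ≡ 1 ✗]
The check at q = 5 fails, so 32 generates a proper subgroup.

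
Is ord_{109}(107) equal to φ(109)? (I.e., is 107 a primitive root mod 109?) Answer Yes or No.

φ(109) = 109 − 1 = 108 = 2^2 · 3^3.
An element g generates (Z/109Z)^× iff g^(108/q) ≢ 1 (mod 109) for each prime q ∈ {2, 3}.
107^54 ≡ 108 (mod 109)  [q = 2: ≢ 1 ✓]
107^36 ≡ 1 (mod 109)  [q = 3: ≡ 1 ✗]
Since 107^36 ≡ 1, the order of 107 divides 36 < 108, so 107 is not a primitive root.

No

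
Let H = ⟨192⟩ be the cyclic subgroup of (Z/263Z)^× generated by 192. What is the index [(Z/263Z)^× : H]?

By Lagrange's theorem, ord_263(192) divides φ(263) = 263 − 1 = 262 = 2 · 131.
Divisors of 262: 1, 2, 131, 262.
Test each divisor d:
192^1 ≡ 192 (mod 263)
192^2 ≡ 44 (mod 263)
192^131 ≡ 1 (mod 263) ✓
The order of 192 is 131, so the subgroup it generates has 131 elements.
The index is φ(263) / ord(192) = 262 / 131 = 2.

2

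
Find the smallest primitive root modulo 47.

5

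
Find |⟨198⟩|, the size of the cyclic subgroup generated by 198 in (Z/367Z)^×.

366

By Lagrange's theorem, ord_367(198) divides φ(367) = 367 − 1 = 366 = 2 · 3 · 61.
Divisors of 366: 1, 2, 3, 6, 61, 122, 183, 366.
Evaluate successive powers at the divisors of 366:
198^1 ≡ 198 (mod 367)
198^2 ≡ 302 (mod 367)
198^3 ≡ 342 (mod 367)
198^6 ≡ 258 (mod 367)
198^61 ≡ 84 (mod 367)
198^122 ≡ 83 (mod 367)
198^183 ≡ 366 (mod 367)
198^366 ≡ 1 (mod 367) ✓
The smallest such exponent is 366, so the order of 198 is 366.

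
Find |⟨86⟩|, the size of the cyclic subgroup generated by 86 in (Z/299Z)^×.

44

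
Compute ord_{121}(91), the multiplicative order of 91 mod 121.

By Lagrange's theorem, ord_121(91) divides φ(121) = φ(11^2) = 11·(11−1) = 110 = 2 · 5 · 11.
Divisors of 110: 1, 2, 5, 10, 11, 22, 55, 110.
Test each divisor d:
91^1 ≡ 91 (mod 121)
91^2 ≡ 53 (mod 121)
91^5 ≡ 67 (mod 121)
91^10 ≡ 12 (mod 121)
91^11 ≡ 3 (mod 121)
91^22 ≡ 9 (mod 121)
91^55 ≡ 1 (mod 121) ✓
The smallest such exponent is 55, so the order of 91 is 55.

55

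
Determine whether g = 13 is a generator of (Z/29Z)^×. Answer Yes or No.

φ(29) = 29 − 1 = 28 = 2^2 · 7.
An element g generates (Z/29Z)^× iff g^(28/q) ≢ 1 (mod 29) for each prime q ∈ {2, 7}.
13^14 ≡ 1 (mod 29)  [q = 2: ≡ 1 ✗]
13^4 ≡ 25 (mod 29)  [q = 7: ≢ 1 ✓]
Since 13^14 ≡ 1, the order of 13 divides 14 < 28, so 13 is not a primitive root.

No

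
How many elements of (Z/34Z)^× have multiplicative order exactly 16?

φ(34) = φ(2)·φ(17) = 1·16 = 16 = 2^4.
In a cyclic group of order 16, there are φ(d) elements of order d for each divisor d of 16, and zero for non-divisors.
16 = 2^4 divides 16, and φ(16) = 8.

8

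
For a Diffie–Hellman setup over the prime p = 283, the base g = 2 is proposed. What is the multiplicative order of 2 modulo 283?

94

The order of 2 must divide φ(283) = 283 − 1 = 282 = 2 · 3 · 47.
Divisors of 282: 1, 2, 3, 6, 47, 94, 141, 282.
Test each divisor d:
2^1 ≡ 2
2^2 ≡ 4
2^3 ≡ 8
2^6 ≡ 64
2^47 ≡ 282
2^94 ≡ 1
Therefore the multiplicative order of 2 modulo 283 is 94.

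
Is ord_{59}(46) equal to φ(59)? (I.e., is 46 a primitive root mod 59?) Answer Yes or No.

No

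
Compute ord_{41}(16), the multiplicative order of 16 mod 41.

5

By Lagrange's theorem, ord_41(16) divides φ(41) = 41 − 1 = 40 = 2^3 · 5.
Divisors of 40: 1, 2, 4, 5, 8, 10, 20, 40.
Test each divisor d:
16^1 ≡ 16
16^2 ≡ 10
16^4 ≡ 18
16^5 ≡ 1
The smallest such exponent is 5, so the order of 16 is 5.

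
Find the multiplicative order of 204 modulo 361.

342

The order of 204 must divide φ(361) = φ(19^2) = 19·(19−1) = 342 = 2 · 3^2 · 19.
Divisors of 342: 1, 2, 3, 6, 9, 18, 19, 38, 57, 114, 171, 342.
Compute 204^d (mod 361) for the divisors d until we hit 1:
204^1 ≡ 204 (mod 361)
204^2 ≡ 101 (mod 361)
204^3 ≡ 27 (mod 361)
204^6 ≡ 7 (mod 361)
204^9 ≡ 189 (mod 361)
204^18 ≡ 343 (mod 361)
204^19 ≡ 299 (mod 361)
204^38 ≡ 234 (mod 361)
204^57 ≡ 293 (mod 361)
204^114 ≡ 292 (mod 361)
204^171 ≡ 360 (mod 361)
204^342 ≡ 1 (mod 361) ✓
Hence ord(204) = 342.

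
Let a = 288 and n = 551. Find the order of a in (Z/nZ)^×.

252

By Lagrange's theorem, ord_551(288) divides φ(551) = φ(19·29) = (19−1)·(29−1) = 18·28 = 504 = 2^3 · 3^2 · 7.
Divisors of 504: 1, 2, 3, 4, 6, 7, 8, 9, 12, 14, 18, 21, 24, 28, 36, 42, 56, 63, 72, 84, 126, 168, 252, 504.
Compute 288^d (mod 551) for the divisors d until we hit 1:
288^1 ≡ 288
288^2 ≡ 294
288^3 ≡ 369
288^4 ≡ 480
288^6 ≡ 64
288^7 ≡ 249
288^8 ≡ 82
288^9 ≡ 474
288^12 ≡ 239
288^14 ≡ 289
288^18 ≡ 419
288^21 ≡ 331
288^24 ≡ 368
288^28 ≡ 320
288^36 ≡ 343
288^42 ≡ 463
288^56 ≡ 465
288^63 ≡ 75
288^72 ≡ 286
288^84 ≡ 30
288^126 ≡ 115
288^168 ≡ 349
288^252 ≡ 1
The smallest such exponent is 252, so the order of 288 is 252.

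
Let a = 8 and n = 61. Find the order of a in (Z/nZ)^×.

The order of 8 must divide φ(61) = 61 − 1 = 60 = 2^2 · 3 · 5.
Divisors of 60: 1, 2, 3, 4, 5, 6, 10, 12, 15, 20, 30, 60.
Evaluate successive powers at the divisors of 60:
8^1 ≡ 8 (mod 61)
8^2 ≡ 3 (mod 61)
8^3 ≡ 24 (mod 61)
8^4 ≡ 9 (mod 61)
8^5 ≡ 11 (mod 61)
8^6 ≡ 27 (mod 61)
8^10 ≡ 60 (mod 61)
8^12 ≡ 58 (mod 61)
8^15 ≡ 50 (mod 61)
8^20 ≡ 1 (mod 61) ✓
So ord_61(8) = 20.

20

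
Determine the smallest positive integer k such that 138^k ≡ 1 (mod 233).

232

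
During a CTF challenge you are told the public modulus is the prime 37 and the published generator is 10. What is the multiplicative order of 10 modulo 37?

ord(10) | φ(37) = 37 − 1 = 36 = 2^2 · 3^2.
Divisors of 36: 1, 2, 3, 4, 6, 9, 12, 18, 36.
Evaluate successive powers at the divisors of 36:
10^1 ≡ 10 (mod 37)
10^2 ≡ 26 (mod 37)
10^3 ≡ 1 (mod 37) ✓
The smallest such exponent is 3, so the order of 10 is 3.

3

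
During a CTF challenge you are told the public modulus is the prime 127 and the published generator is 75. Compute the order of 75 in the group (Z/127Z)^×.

18

Since 75 ∈ (Z/127Z)^×, its order divides φ(127) = 127 − 1 = 126 = 2 · 3^2 · 7.
Divisors of 126: 1, 2, 3, 6, 7, 9, 14, 18, 21, 42, 63, 126.
Check 75^d mod 127 for each divisor in increasing order:
75^1 ≡ 75 (mod 127)
75^2 ≡ 37 (mod 127)
75^3 ≡ 108 (mod 127)
75^6 ≡ 107 (mod 127)
75^7 ≡ 24 (mod 127)
75^9 ≡ 126 (mod 127)
75^14 ≡ 68 (mod 127)
75^18 ≡ 1 (mod 127) ✓
Hence ord(75) = 18.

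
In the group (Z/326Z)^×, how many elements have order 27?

18

φ(326) = φ(2)·φ(163) = 1·162 = 162 = 2 · 3^4.
In a cyclic group of order 162, there are φ(d) elements of order d for each divisor d of 162, and zero for non-divisors.
27 = 3^3 divides 162, and φ(27) = 18.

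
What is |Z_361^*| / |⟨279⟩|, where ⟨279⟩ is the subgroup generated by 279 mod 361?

The order of 279 must divide φ(361) = φ(19^2) = 19·(19−1) = 342 = 2 · 3^2 · 19.
Divisors of 342: 1, 2, 3, 6, 9, 18, 19, 38, 57, 114, 171, 342.
Test each divisor d:
279^1 ≡ 279
279^2 ≡ 226
279^3 ≡ 240
279^6 ≡ 201
279^9 ≡ 227
279^18 ≡ 267
279^19 ≡ 127
279^38 ≡ 245
279^57 ≡ 69
279^114 ≡ 68
279^171 ≡ 360
279^342 ≡ 1
Thus |⟨279⟩| = ord(279) = 342.
[(Z/361Z)^× : ⟨279⟩] = 342/342 = 1.

1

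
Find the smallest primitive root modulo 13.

φ(13) = 13 − 1 = 12 = 2^2 · 3.
Test candidates g = 2, 3, … against the prime factors q ∈ {2, 3} of φ(13): g is a generator iff g^(12/q) ≢ 1 for every such q.
g = 2: 2^6 ≡ 12; 2^4 ≡ 3 — none is 1, so 2 is a primitive root.
So 2 is the smallest generator of (Z/13Z)^×.

2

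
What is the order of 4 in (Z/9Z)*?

3

By Lagrange's theorem, ord_9(4) divides φ(9) = φ(3^2) = 3·(3−1) = 6 = 2 · 3.
Divisors of 6: 1, 2, 3, 6.
Test each divisor d:
4^1 ≡ 4 (mod 9)
4^2 ≡ 7 (mod 9)
4^3 ≡ 1 (mod 9) ✓
The smallest such exponent is 3, so the order of 4 is 3.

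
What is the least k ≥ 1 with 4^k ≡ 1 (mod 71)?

35

By Lagrange's theorem, ord_71(4) divides φ(71) = 71 − 1 = 70 = 2 · 5 · 7.
Divisors of 70: 1, 2, 5, 7, 10, 14, 35, 70.
Compute 4^d (mod 71) for the divisors d until we hit 1:
4^1 ≡ 4
4^2 ≡ 16
4^5 ≡ 30
4^7 ≡ 54
4^10 ≡ 48
4^14 ≡ 5
4^35 ≡ 1
The smallest such exponent is 35, so the order of 4 is 35.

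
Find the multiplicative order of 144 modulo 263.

Since 144 ∈ (Z/263Z)^×, its order divides φ(263) = 263 − 1 = 262 = 2 · 131.
Divisors of 262: 1, 2, 131, 262.
Test each divisor d:
144^1 ≡ 144 (mod 263)
144^2 ≡ 222 (mod 263)
144^131 ≡ 1 (mod 263) ✓
Therefore the multiplicative order of 144 modulo 263 is 131.

131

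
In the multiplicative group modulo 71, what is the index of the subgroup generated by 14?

7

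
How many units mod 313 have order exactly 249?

0

φ(313) = 313 − 1 = 312 = 2^3 · 3 · 13.
Since (Z/313Z)^× is cyclic of order 312, the number of elements of order d is φ(d) when d | 312 and 0 otherwise.
Here 312 is not a multiple of 249, so there are no elements of order 249.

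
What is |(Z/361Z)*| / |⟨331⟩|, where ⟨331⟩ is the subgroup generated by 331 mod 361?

3

ord(331) | φ(361) = φ(19^2) = 19·(19−1) = 342 = 2 · 3^2 · 19.
Divisors of 342: 1, 2, 3, 6, 9, 18, 19, 38, 57, 114, 171, 342.
Test each divisor d:
331^1 ≡ 331 (mod 361)
331^2 ≡ 178 (mod 361)
331^3 ≡ 75 (mod 361)
331^6 ≡ 210 (mod 361)
331^9 ≡ 227 (mod 361)
331^18 ≡ 267 (mod 361)
331^19 ≡ 293 (mod 361)
331^38 ≡ 292 (mod 361)
331^57 ≡ 360 (mod 361)
331^114 ≡ 1 (mod 361) ✓
Thus |⟨331⟩| = ord(331) = 114.
Index = |(Z/361Z)^×| / |⟨331⟩| = 342 / 114 = 3.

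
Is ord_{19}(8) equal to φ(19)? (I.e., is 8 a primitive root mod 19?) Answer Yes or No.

No

φ(19) = 19 − 1 = 18 = 2 · 3^2.
8 is a primitive root mod 19 iff 8^(φ(19)/q) ≢ 1 for every prime q | φ(19), i.e. q ∈ {2, 3}.
8^9 ≡ 18 (mod 19)  [q = 2: ≢ 1 ✓]
8^6 ≡ 1 (mod 19)  [q = 3: ≡ 1 ✗]
Since 8^6 ≡ 1, the order of 8 divides 6 < 18, so 8 is not a primitive root.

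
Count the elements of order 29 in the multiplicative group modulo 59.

28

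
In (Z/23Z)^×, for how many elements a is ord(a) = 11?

10

φ(23) = 23 − 1 = 22 = 2 · 11.
(Z/23Z)^× is cyclic (|G| = 22); a cyclic group of order m has exactly φ(d) elements of each order d | m, and none otherwise.
11 | 22, and φ(11) = 11 − 1 = 10.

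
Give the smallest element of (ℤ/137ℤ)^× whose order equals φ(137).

φ(137) = 137 − 1 = 136 = 2^3 · 17.
g is a primitive root iff g^(136/q) ≢ 1 (mod 137) for each prime q ∈ {2, 17}.
g = 2: 2^68 ≡ 1 — hits 1, so not a primitive root.
g = 3: 3^68 ≡ 136; 3^8 ≡ 122 — none is 1, so 3 is a primitive root.
The smallest primitive root modulo 137 is 3.

3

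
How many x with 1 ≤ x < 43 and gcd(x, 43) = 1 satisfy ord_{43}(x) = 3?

φ(43) = 43 − 1 = 42 = 2 · 3 · 7.
In a cyclic group of order 42, there are φ(d) elements of order d for each divisor d of 42, and zero for non-divisors.
3 | 42, and φ(3) = 3 − 1 = 2.

2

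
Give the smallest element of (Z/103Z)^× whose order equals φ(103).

5

φ(103) = 103 − 1 = 102 = 2 · 3 · 17.
Test candidates g = 2, 3, … against the prime factors q ∈ {2, 3, 17} of φ(103): g is a generator iff g^(102/q) ≢ 1 for every such q.
g = 2: 2^51 ≡ 1 — hits 1, so not a primitive root.
g = 3: 3^51 ≡ 102; 3^34 ≡ 1 — hits 1, so not a primitive root.
g = 4: 4^51 ≡ 1 — hits 1, so not a primitive root.
g = 5: 5^51 ≡ 102; 5^34 ≡ 56; 5^6 ≡ 72 — none is 1, so 5 is a primitive root.
Hence the least primitive root of 103 is 5.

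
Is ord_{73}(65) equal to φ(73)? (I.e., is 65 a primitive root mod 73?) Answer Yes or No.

φ(73) = 73 − 1 = 72 = 2^3 · 3^2.
Test 65^(72/q) mod 73 for each prime factor q of 72:
65^36 ≡ 1 (mod 73)  [q = 2: ≡ 1 ✗]
65^24 ≡ 1 (mod 73)  [q = 3: ≡ 1 ✗]
65^36 ≡ 1 shows ord(65) | 36, strictly less than φ(73); not a primitive root.

No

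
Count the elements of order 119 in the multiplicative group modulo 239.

φ(239) = 239 − 1 = 238 = 2 · 7 · 17.
In a cyclic group of order 238, there are φ(d) elements of order d for each divisor d of 238, and zero for non-divisors.
119 = 7 · 17 divides 238, and φ(119) = 96.

96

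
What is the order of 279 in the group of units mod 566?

ord(279) | φ(566) = φ(2)·φ(283) = 1·282 = 282 = 2 · 3 · 47.
Divisors of 282: 1, 2, 3, 6, 47, 94, 141, 282.
Test each divisor d:
279^1 ≡ 279
279^2 ≡ 299
279^3 ≡ 219
279^6 ≡ 417
279^47 ≡ 565
279^94 ≡ 1
So ord_566(279) = 94.

94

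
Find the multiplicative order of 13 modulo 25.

20

ord(13) | φ(25) = φ(5^2) = 5·(5−1) = 20 = 2^2 · 5.
Divisors of 20: 1, 2, 4, 5, 10, 20.
Evaluate successive powers at the divisors of 20:
13^1 ≡ 13 (mod 25)
13^2 ≡ 19 (mod 25)
13^4 ≡ 11 (mod 25)
13^5 ≡ 18 (mod 25)
13^10 ≡ 24 (mod 25)
13^20 ≡ 1 (mod 25) ✓
Therefore the multiplicative order of 13 modulo 25 is 20.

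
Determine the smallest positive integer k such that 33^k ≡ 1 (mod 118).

ord(33) | φ(118) = φ(2)·φ(59) = 1·58 = 58 = 2 · 29.
Divisors of 58: 1, 2, 29, 58.
Evaluate successive powers at the divisors of 58:
33^1 ≡ 33 (mod 118)
33^2 ≡ 27 (mod 118)
33^29 ≡ 117 (mod 118)
33^58 ≡ 1 (mod 118) ✓
Therefore the multiplicative order of 33 modulo 118 is 58.

58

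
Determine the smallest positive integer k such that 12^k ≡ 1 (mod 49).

Since 12 ∈ (Z/49Z)^×, its order divides φ(49) = φ(7^2) = 7·(7−1) = 42 = 2 · 3 · 7.
Divisors of 42: 1, 2, 3, 6, 7, 14, 21, 42.
Test each divisor d:
12^1 ≡ 12 (mod 49)
12^2 ≡ 46 (mod 49)
12^3 ≡ 13 (mod 49)
12^6 ≡ 22 (mod 49)
12^7 ≡ 19 (mod 49)
12^14 ≡ 18 (mod 49)
12^21 ≡ 48 (mod 49)
12^42 ≡ 1 (mod 49) ✓
So ord_49(12) = 42.

42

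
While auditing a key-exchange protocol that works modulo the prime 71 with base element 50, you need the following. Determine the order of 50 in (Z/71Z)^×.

The order of 50 must divide φ(71) = 71 − 1 = 70 = 2 · 5 · 7.
Divisors of 70: 1, 2, 5, 7, 10, 14, 35, 70.
Evaluate successive powers at the divisors of 70:
50^1 ≡ 50 (mod 71)
50^2 ≡ 15 (mod 71)
50^5 ≡ 32 (mod 71)
50^7 ≡ 54 (mod 71)
50^10 ≡ 30 (mod 71)
50^14 ≡ 5 (mod 71)
50^35 ≡ 1 (mod 71) ✓
Hence ord(50) = 35.

35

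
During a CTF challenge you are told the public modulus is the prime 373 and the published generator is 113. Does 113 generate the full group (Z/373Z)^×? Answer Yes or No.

No

φ(373) = 373 − 1 = 372 = 2^2 · 3 · 31.
Test 113^(372/q) mod 373 for each prime factor q of 372:
113^186 ≡ 372 (mod 373)  [q = 2: ≢ 1 ✓]
113^124 ≡ 1 (mod 373)  [q = 3: ≡ 1 ✗]
113^12 ≡ 346 (mod 373)  [q = 31: ≢ 1 ✓]
The check at q = 3 fails, so 113 generates a proper subgroup.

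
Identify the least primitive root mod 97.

5

φ(97) = 97 − 1 = 96 = 2^5 · 3.
Test candidates g = 2, 3, … against the prime factors q ∈ {2, 3} of φ(97): g is a generator iff g^(96/q) ≢ 1 for every such q.
g = 2: 2^48 ≡ 1 — hits 1, so not a primitive root.
g = 3: 3^48 ≡ 1 — hits 1, so not a primitive root.
g = 4: 4^48 ≡ 1 — hits 1, so not a primitive root.
g = 5: 5^48 ≡ 96; 5^32 ≡ 35 — none is 1, so 5 is a primitive root.
So 5 is the smallest generator of (Z/97Z)^×.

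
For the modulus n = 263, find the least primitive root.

φ(263) = 263 − 1 = 262 = 2 · 131.
Test candidates g = 2, 3, … against the prime factors q ∈ {2, 131} of φ(263): g is a generator iff g^(262/q) ≢ 1 for every such q.
g = 2: 2^131 ≡ 1 — hits 1, so not a primitive root.
g = 3: 3^131 ≡ 1 — hits 1, so not a primitive root.
g = 4: 4^131 ≡ 1 — hits 1, so not a primitive root.
g = 5: 5^131 ≡ 262; 5^2 ≡ 25 — none is 1, so 5 is a primitive root.
The smallest primitive root modulo 263 is 5.

5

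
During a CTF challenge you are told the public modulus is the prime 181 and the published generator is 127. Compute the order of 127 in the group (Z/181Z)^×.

180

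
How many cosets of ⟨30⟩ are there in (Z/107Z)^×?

2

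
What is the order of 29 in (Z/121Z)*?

Since 29 ∈ (Z/121Z)^×, its order divides φ(121) = φ(11^2) = 11·(11−1) = 110 = 2 · 5 · 11.
Divisors of 110: 1, 2, 5, 10, 11, 22, 55, 110.
Compute 29^d (mod 121) for the divisors d until we hit 1:
29^1 ≡ 29
29^2 ≡ 115
29^5 ≡ 76
29^10 ≡ 89
29^11 ≡ 40
29^22 ≡ 27
29^55 ≡ 120
29^110 ≡ 1
The smallest such exponent is 110, so the order of 29 is 110.

110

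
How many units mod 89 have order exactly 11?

10

φ(89) = 89 − 1 = 88 = 2^3 · 11.
Since (Z/89Z)^× is cyclic of order 88, the number of elements of order d is φ(d) when d | 88 and 0 otherwise.
11 | 88, and φ(11) = 11 − 1 = 10.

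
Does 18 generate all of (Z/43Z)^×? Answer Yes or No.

Yes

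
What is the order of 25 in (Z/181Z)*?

15

The order of 25 must divide φ(181) = 181 − 1 = 180 = 2^2 · 3^2 · 5.
Divisors of 180: 1, 2, 3, 4, 5, 6, 9, 10, 12, 15, 18, 20, 30, 36, 45, 60, 90, 180.
Evaluate successive powers at the divisors of 180:
25^1 ≡ 25 (mod 181)
25^2 ≡ 82 (mod 181)
25^3 ≡ 59 (mod 181)
25^4 ≡ 27 (mod 181)
25^5 ≡ 132 (mod 181)
25^6 ≡ 42 (mod 181)
25^9 ≡ 125 (mod 181)
25^10 ≡ 48 (mod 181)
25^12 ≡ 135 (mod 181)
25^15 ≡ 1 (mod 181) ✓
Therefore the multiplicative order of 25 modulo 181 is 15.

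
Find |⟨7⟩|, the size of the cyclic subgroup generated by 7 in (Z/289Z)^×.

272

By Lagrange's theorem, ord_289(7) divides φ(289) = φ(17^2) = 17·(17−1) = 272 = 2^4 · 17.
Divisors of 272: 1, 2, 4, 8, 16, 17, 34, 68, 136, 272.
Check 7^d mod 289 for each divisor in increasing order:
7^1 ≡ 7 (mod 289)
7^2 ≡ 49 (mod 289)
7^4 ≡ 89 (mod 289)
7^8 ≡ 118 (mod 289)
7^16 ≡ 52 (mod 289)
7^17 ≡ 75 (mod 289)
7^34 ≡ 134 (mod 289)
7^68 ≡ 38 (mod 289)
7^136 ≡ 288 (mod 289)
7^272 ≡ 1 (mod 289) ✓
Hence ord(7) = 272.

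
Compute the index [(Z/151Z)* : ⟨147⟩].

5

By Lagrange's theorem, ord_151(147) divides φ(151) = 151 − 1 = 150 = 2 · 3 · 5^2.
Divisors of 150: 1, 2, 3, 5, 6, 10, 15, 25, 30, 50, 75, 150.
Compute 147^d (mod 151) for the divisors d until we hit 1:
147^1 ≡ 147 (mod 151)
147^2 ≡ 16 (mod 151)
147^3 ≡ 87 (mod 151)
147^5 ≡ 33 (mod 151)
147^6 ≡ 19 (mod 151)
147^10 ≡ 32 (mod 151)
147^15 ≡ 150 (mod 151)
147^25 ≡ 119 (mod 151)
147^30 ≡ 1 (mod 151) ✓
Thus |⟨147⟩| = ord(147) = 30.
[(Z/151Z)^× : ⟨147⟩] = 150/30 = 5.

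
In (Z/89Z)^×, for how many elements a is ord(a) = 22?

φ(89) = 89 − 1 = 88 = 2^3 · 11.
In a cyclic group of order 88, there are φ(d) elements of order d for each divisor d of 88, and zero for non-divisors.
22 = 2 · 11 divides 88, and φ(22) = 10.

10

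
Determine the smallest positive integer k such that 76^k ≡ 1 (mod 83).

82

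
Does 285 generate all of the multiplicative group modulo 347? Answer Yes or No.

φ(347) = 347 − 1 = 346 = 2 · 173.
An element g generates (Z/347Z)^× iff g^(346/q) ≢ 1 (mod 347) for each prime q ∈ {2, 173}.
285^173 ≡ 1 (mod 347)  [q = 2: ≡ 1 ✗]
285^2 ≡ 27 (mod 347)  [q = 173: ≢ 1 ✓]
285^173 ≡ 1 shows ord(285) | 173, strictly less than φ(347); not a primitive root.

No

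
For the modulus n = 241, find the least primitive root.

7

φ(241) = 241 − 1 = 240 = 2^4 · 3 · 5.
g is a primitive root iff g^(240/q) ≢ 1 (mod 241) for each prime q ∈ {2, 3, 5}.
g = 2: 2^120 ≡ 1 — hits 1, so not a primitive root.
g = 3: 3^120 ≡ 1 — hits 1, so not a primitive root.
g = 4: 4^120 ≡ 1 — hits 1, so not a primitive root.
g = 5: 5^120 ≡ 1 — hits 1, so not a primitive root.
g = 6: 6^120 ≡ 1 — hits 1, so not a primitive root.
g = 7: 7^120 ≡ 240; 7^80 ≡ 15; 7^48 ≡ 91 — none is 1, so 7 is a primitive root.
Hence the least primitive root of 241 is 7.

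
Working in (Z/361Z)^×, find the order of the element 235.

57

The order of 235 must divide φ(361) = φ(19^2) = 19·(19−1) = 342 = 2 · 3^2 · 19.
Divisors of 342: 1, 2, 3, 6, 9, 18, 19, 38, 57, 114, 171, 342.
Test each divisor d:
235^1 ≡ 235 (mod 361)
235^2 ≡ 353 (mod 361)
235^3 ≡ 286 (mod 361)
235^6 ≡ 210 (mod 361)
235^9 ≡ 134 (mod 361)
235^18 ≡ 267 (mod 361)
235^19 ≡ 292 (mod 361)
235^38 ≡ 68 (mod 361)
235^57 ≡ 1 (mod 361) ✓
Therefore the multiplicative order of 235 modulo 361 is 57.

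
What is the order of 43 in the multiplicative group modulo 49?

7

By Lagrange's theorem, ord_49(43) divides φ(49) = φ(7^2) = 7·(7−1) = 42 = 2 · 3 · 7.
Divisors of 42: 1, 2, 3, 6, 7, 14, 21, 42.
Check 43^d mod 49 for each divisor in increasing order:
43^1 ≡ 43 (mod 49)
43^2 ≡ 36 (mod 49)
43^3 ≡ 29 (mod 49)
43^6 ≡ 8 (mod 49)
43^7 ≡ 1 (mod 49) ✓
Therefore the multiplicative order of 43 modulo 49 is 7.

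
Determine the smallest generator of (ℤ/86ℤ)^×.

3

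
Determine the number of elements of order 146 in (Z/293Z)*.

φ(293) = 293 − 1 = 292 = 2^2 · 73.
Since (Z/293Z)^× is cyclic of order 292, the number of elements of order d is φ(d) when d | 292 and 0 otherwise.
146 = 2 · 73 divides 292, and φ(146) = 72.

72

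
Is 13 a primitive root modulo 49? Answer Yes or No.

φ(49) = φ(7^2) = 7·(7−1) = 42 = 2 · 3 · 7.
It suffices to check that the order of 13 is not a proper divisor of 42: compute 13^(42/q) for q ∈ {2, 3, 7}.
13^21 ≡ 48 (mod 49)  [q = 2: ≢ 1 ✓]
13^14 ≡ 1 (mod 49)  [q = 3: ≡ 1 ✗]
13^6 ≡ 15 (mod 49)  [q = 7: ≢ 1 ✓]
13^14 ≡ 1 shows ord(13) | 14, strictly less than φ(49); not a primitive root.

No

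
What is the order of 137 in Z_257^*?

ord(137) | φ(257) = 257 − 1 = 256 = 2^8.
Divisors of 256: 1, 2, 4, 8, 16, 32, 64, 128, 256.
Test each divisor d:
137^1 ≡ 137 (mod 257)
137^2 ≡ 8 (mod 257)
137^4 ≡ 64 (mod 257)
137^8 ≡ 241 (mod 257)
137^16 ≡ 256 (mod 257)
137^32 ≡ 1 (mod 257) ✓
Therefore the multiplicative order of 137 modulo 257 is 32.

32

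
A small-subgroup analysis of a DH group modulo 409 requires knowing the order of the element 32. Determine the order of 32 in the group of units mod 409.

By Lagrange's theorem, ord_409(32) divides φ(409) = 409 − 1 = 408 = 2^3 · 3 · 17.
Divisors of 408: 1, 2, 3, 4, 6, 8, 12, 17, 24, 34, 51, 68, 102, 136, 204, 408.
Evaluate successive powers at the divisors of 408:
32^1 ≡ 32 (mod 409)
32^2 ≡ 206 (mod 409)
32^3 ≡ 48 (mod 409)
32^4 ≡ 309 (mod 409)
32^6 ≡ 259 (mod 409)
32^8 ≡ 184 (mod 409)
32^12 ≡ 5 (mod 409)
32^17 ≡ 360 (mod 409)
32^24 ≡ 25 (mod 409)
32^34 ≡ 356 (mod 409)
32^51 ≡ 143 (mod 409)
32^68 ≡ 355 (mod 409)
32^102 ≡ 408 (mod 409)
32^136 ≡ 53 (mod 409)
32^204 ≡ 1 (mod 409) ✓
So ord_409(32) = 204.

204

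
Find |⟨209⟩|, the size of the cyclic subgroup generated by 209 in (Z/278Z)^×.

ord(209) | φ(278) = φ(2)·φ(139) = 1·138 = 138 = 2 · 3 · 23.
Divisors of 138: 1, 2, 3, 6, 23, 46, 69, 138.
Evaluate successive powers at the divisors of 138:
209^1 ≡ 209 (mod 278)
209^2 ≡ 35 (mod 278)
209^3 ≡ 87 (mod 278)
209^6 ≡ 63 (mod 278)
209^23 ≡ 43 (mod 278)
209^46 ≡ 181 (mod 278)
209^69 ≡ 277 (mod 278)
209^138 ≡ 1 (mod 278) ✓
Therefore the multiplicative order of 209 modulo 278 is 138.

138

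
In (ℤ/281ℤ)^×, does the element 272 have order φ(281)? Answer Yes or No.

No

φ(281) = 281 − 1 = 280 = 2^3 · 5 · 7.
Test 272^(280/q) mod 281 for each prime factor q of 280:
272^140 ≡ 1 (mod 281)  [q = 2: ≡ 1 ✗]
272^56 ≡ 90 (mod 281)  [q = 5: ≢ 1 ✓]
272^40 ≡ 181 (mod 281)  [q = 7: ≢ 1 ✓]
272^140 ≡ 1 shows ord(272) | 140, strictly less than φ(281); not a primitive root.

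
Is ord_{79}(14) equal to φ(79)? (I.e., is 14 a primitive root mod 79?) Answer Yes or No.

No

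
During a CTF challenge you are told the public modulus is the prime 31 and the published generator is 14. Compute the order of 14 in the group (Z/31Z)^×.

15

Since 14 ∈ (Z/31Z)^×, its order divides φ(31) = 31 − 1 = 30 = 2 · 3 · 5.
Divisors of 30: 1, 2, 3, 5, 6, 10, 15, 30.
Compute 14^d (mod 31) for the divisors d until we hit 1:
14^1 ≡ 14
14^2 ≡ 10
14^3 ≡ 16
14^5 ≡ 5
14^6 ≡ 8
14^10 ≡ 25
14^15 ≡ 1
The smallest such exponent is 15, so the order of 14 is 15.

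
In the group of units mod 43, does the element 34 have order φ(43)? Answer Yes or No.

Yes

φ(43) = 43 − 1 = 42 = 2 · 3 · 7.
Test 34^(42/q) mod 43 for each prime factor q of 42:
34^21 ≡ 42 (mod 43)  [q = 2: ≢ 1 ✓]
34^14 ≡ 6 (mod 43)  [q = 3: ≢ 1 ✓]
34^6 ≡ 4 (mod 43)  [q = 7: ≢ 1 ✓]
Every test exponent gives a nontrivial residue, hence 34 generates the full group.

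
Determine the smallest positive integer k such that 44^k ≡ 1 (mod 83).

By Lagrange's theorem, ord_83(44) divides φ(83) = 83 − 1 = 82 = 2 · 41.
Divisors of 82: 1, 2, 41, 82.
Evaluate successive powers at the divisors of 82:
44^1 ≡ 44 (mod 83)
44^2 ≡ 27 (mod 83)
44^41 ≡ 1 (mod 83) ✓
Therefore the multiplicative order of 44 modulo 83 is 41.

41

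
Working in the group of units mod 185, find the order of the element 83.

36

The order of 83 must divide φ(185) = φ(5·37) = (5−1)·(37−1) = 4·36 = 144 = 2^4 · 3^2.
Divisors of 144: 1, 2, 3, 4, 6, 8, 9, 12, 16, 18, 24, 36, 48, 72, 144.
Test each divisor d:
83^1 ≡ 83
83^2 ≡ 44
83^3 ≡ 137
83^4 ≡ 86
83^6 ≡ 84
83^8 ≡ 181
83^9 ≡ 38
83^12 ≡ 26
83^16 ≡ 16
83^18 ≡ 149
83^24 ≡ 121
83^36 ≡ 1
Hence ord(83) = 36.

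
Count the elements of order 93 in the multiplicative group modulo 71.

φ(71) = 71 − 1 = 70 = 2 · 5 · 7.
(Z/71Z)^× is cyclic (|G| = 70); a cyclic group of order m has exactly φ(d) elements of each order d | m, and none otherwise.
Here 70 is not a multiple of 93, so there are no elements of order 93.

0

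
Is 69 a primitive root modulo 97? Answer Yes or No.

φ(97) = 97 − 1 = 96 = 2^5 · 3.
69 is a primitive root mod 97 iff 69^(φ(97)/q) ≢ 1 for every prime q | φ(97), i.e. q ∈ {2, 3}.
69^48 ≡ 96 (mod 97)  [q = 2: ≢ 1 ✓]
69^32 ≡ 1 (mod 97)  [q = 3: ≡ 1 ✗]
69^32 ≡ 1 shows ord(69) | 32, strictly less than φ(97); not a primitive root.

No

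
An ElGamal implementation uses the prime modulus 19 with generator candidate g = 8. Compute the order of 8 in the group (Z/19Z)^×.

6

Since 8 ∈ (Z/19Z)^×, its order divides φ(19) = 19 − 1 = 18 = 2 · 3^2.
Divisors of 18: 1, 2, 3, 6, 9, 18.
Test each divisor d:
8^1 ≡ 8
8^2 ≡ 7
8^3 ≡ 18
8^6 ≡ 1
So ord_19(8) = 6.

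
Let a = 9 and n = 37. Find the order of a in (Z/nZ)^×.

9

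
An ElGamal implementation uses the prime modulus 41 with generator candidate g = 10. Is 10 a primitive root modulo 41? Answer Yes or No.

No

φ(41) = 41 − 1 = 40 = 2^3 · 5.
It suffices to check that the order of 10 is not a proper divisor of 40: compute 10^(40/q) for q ∈ {2, 5}.
10^20 ≡ 1 (mod 41)  [q = 2: ≡ 1 ✗]
10^8 ≡ 16 (mod 41)  [q = 5: ≢ 1 ✓]
Since 10^20 ≡ 1, the order of 10 divides 20 < 40, so 10 is not a primitive root.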